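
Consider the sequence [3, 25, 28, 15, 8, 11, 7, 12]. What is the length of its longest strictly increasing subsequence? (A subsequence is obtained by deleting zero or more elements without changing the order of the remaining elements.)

4

Scanning left to right, the best length ending at each element is: 3→1, 25→2, 28→3, 15→2, 8→2, 11→3, 7→2, 12→4.
So the longest increasing subsequence has length 4, e.g. 3, 8, 11, 12.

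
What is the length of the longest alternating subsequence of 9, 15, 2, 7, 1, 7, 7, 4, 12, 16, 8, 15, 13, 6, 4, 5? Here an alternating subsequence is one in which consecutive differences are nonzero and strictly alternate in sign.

12

Track the best alternating length ending on an up-step vs a down-step at each position: up/down = 1/1, 2/1, 1/3, 4/3, 1/5, 6/3, 6/3, 6/7, 8/3, 8/1, 8/9, 10/9, 10/11, 8/11, 6/11, 12/11.
The maximum over both is 12; one such subsequence is 9, 15, 2, 7, 1, 7, 4, 12, 8, 15, 4, 5.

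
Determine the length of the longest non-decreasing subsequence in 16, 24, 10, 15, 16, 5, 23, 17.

Let dp[i] be the longest non-decreasing subsequence ending at position i. Then dp = [1, 2, 1, 2, 3, 1, 4, 4].
The maximum is 4; one witness is 10, 15, 16, 23 at positions 3,4,5,7.

4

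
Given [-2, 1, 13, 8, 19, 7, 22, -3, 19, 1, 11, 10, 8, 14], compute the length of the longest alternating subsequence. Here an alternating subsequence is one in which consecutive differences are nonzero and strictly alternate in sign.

12

A longest alternating subsequence is -2, 13, 8, 19, 7, 22, -3, 19, 1, 11, 10, 14 (positions 1,3,4,5,6,7,8,9,10,11,12,14); its 11 consecutive differences strictly alternate in sign, and length 12 is optimal.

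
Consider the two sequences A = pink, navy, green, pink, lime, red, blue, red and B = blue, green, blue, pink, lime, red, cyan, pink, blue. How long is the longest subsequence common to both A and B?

5

Backtracking the LCS table gives one alignment: green (A3,B2) → pink (A4,B4) → lime (A5,B5) → red (A6,B6) → blue (A7,B9).
So the longest common subsequence has length 5.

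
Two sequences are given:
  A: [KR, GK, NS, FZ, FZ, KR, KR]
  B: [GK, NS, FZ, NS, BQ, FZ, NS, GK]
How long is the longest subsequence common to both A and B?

4

A longest common subsequence is GK, NS, FZ, FZ (length 4); the LCS DP confirms no longer common subsequence exists.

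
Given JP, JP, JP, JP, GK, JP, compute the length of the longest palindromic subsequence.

5

Using dp[i][j] = 2 + dp[i+1][j−1] if the ends match, else max(dp[i+1][j], dp[i][j−1]):
dp[1][6] = 5. A witness is JP JP JP JP JP at positions 1,2,3,4,6.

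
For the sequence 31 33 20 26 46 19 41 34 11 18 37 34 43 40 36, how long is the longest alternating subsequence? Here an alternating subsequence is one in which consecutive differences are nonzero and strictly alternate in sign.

11

Track the best alternating length ending on an up-step vs a down-step at each position: up/down = 1/1, 2/1, 1/3, 4/3, 4/1, 1/5, 6/5, 6/7, 1/7, 8/7, 8/7, 8/9, 10/5, 10/11, 10/11.
The maximum over both is 11; one such subsequence is 31, 33, 20, 26, 19, 41, 34, 37, 34, 43, 40.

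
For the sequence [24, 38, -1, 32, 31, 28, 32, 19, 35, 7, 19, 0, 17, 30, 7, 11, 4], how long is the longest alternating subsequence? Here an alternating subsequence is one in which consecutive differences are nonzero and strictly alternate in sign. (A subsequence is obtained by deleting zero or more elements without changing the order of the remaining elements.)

Track the best alternating length ending on an up-step vs a down-step at each position: up/down = 1/1, 2/1, 1/3, 4/3, 4/5, 4/5, 6/3, 4/7, 8/3, 4/9, 10/9, 4/11, 12/11, 12/9, 12/13, 14/13, 12/15.
The maximum over both is 15; one such subsequence is 24, 38, -1, 32, 31, 32, 19, 35, 7, 19, 0, 17, 7, 11, 4.

15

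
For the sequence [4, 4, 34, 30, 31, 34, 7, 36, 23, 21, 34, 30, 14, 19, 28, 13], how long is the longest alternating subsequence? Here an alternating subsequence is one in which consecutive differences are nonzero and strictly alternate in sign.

11

A longest alternating subsequence is 4, 34, 30, 31, 7, 36, 23, 34, 14, 19, 13 (positions 1,3,4,5,7,8,9,11,13,14,16); its 10 consecutive differences strictly alternate in sign, and length 11 is optimal.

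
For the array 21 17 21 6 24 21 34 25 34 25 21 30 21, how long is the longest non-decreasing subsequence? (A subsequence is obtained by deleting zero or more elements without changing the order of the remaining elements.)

Scanning left to right, the best length ending at each element is: 21→1, 17→1, 21→2, 6→1, 24→3, 21→3, 34→4, 25→4, 34→5, 25→5, 21→4, 30→6, 21→5.
So the longest non-decreasing subsequence has length 6, e.g. 21, 21, 24, 25, 25, 30.

6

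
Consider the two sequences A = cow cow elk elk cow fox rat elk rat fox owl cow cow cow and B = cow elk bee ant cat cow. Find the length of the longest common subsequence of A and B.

3

Backtracking the LCS table gives one alignment: cow (A2,B1) → elk (A3,B2) → cow (A14,B6).
So the longest common subsequence has length 3.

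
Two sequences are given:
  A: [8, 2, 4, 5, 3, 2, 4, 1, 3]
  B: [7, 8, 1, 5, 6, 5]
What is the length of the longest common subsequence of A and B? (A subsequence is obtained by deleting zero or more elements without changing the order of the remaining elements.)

Backtracking the LCS table gives one alignment: 8 (A1,B2) → 5 (A4,B6).
So the longest common subsequence has length 2.

2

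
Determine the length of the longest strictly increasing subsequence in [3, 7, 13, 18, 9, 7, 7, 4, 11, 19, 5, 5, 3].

One longest increasing subsequence is 3, 7, 13, 18, 19 (positions 1,2,3,4,10), of length 5; no longer one exists.

5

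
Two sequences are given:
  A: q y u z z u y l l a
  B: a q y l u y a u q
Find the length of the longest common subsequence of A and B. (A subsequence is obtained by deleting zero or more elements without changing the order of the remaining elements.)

A longest common subsequence is qyuya (length 5); the LCS DP confirms no longer common subsequence exists.

5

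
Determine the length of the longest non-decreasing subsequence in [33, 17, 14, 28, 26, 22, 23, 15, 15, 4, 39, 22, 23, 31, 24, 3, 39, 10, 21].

Scanning left to right, the best length ending at each element is: 33→1, 17→1, 14→1, 28→2, 26→2, 22→2, 23→3, 15→2, 15→3, 4→1, 39→4, 22→4, 23→5, 31→6, 24→6, 3→1, 39→7, 10→2, 21→4.
So the longest non-decreasing subsequence has length 7, e.g. 14, 15, 15, 22, 23, 31, 39.

7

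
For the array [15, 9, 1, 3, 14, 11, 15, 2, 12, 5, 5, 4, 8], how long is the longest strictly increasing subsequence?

Let dp[i] be the longest increasing subsequence ending at position i. Then dp = [1, 1, 1, 2, 3, 3, 4, 2, 4, 3, 3, 3, 4].
The maximum is 4; one witness is 1, 3, 14, 15 at positions 3,4,5,7.

4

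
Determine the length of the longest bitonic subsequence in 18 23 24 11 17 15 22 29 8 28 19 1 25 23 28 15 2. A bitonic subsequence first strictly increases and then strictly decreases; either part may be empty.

One longest bitonic subsequence is 18, 23, 24, 29, 28, 25, 23, 15, 2 (positions 1,2,3,8,10,13,14,16,17): it rises to 29 then falls. Length 9 is optimal.

9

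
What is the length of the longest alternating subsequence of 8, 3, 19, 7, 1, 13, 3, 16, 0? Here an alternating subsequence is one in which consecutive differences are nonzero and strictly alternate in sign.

8

Track the best alternating length ending on an up-step vs a down-step at each position: up/down = 1/1, 1/2, 3/1, 3/4, 1/4, 5/4, 5/6, 7/4, 1/8.
The maximum over both is 8; one such subsequence is 8, 3, 19, 7, 13, 3, 16, 0.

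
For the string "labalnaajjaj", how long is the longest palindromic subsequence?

5

One longest palindromic subsequence is aaaaa (positions 2,4,7,8,11); it reads the same forward and backward, and the interval DP gives dp[1][12] = 5.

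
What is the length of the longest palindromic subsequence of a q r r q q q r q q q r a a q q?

One longest palindromic subsequence is qrqqqrqqqrq (positions 2,4,5,6,7,8,9,10,11,12,16); it reads the same forward and backward, and the interval DP gives dp[1][16] = 11.

11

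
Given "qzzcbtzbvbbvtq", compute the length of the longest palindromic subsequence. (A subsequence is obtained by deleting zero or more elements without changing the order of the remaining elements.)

8

Using dp[i][j] = 2 + dp[i+1][j−1] if the ends match, else max(dp[i+1][j], dp[i][j−1]):
dp[1][14] = 8. A witness is qtvbbvtq at positions 1,6,9,10,11,12,13,14.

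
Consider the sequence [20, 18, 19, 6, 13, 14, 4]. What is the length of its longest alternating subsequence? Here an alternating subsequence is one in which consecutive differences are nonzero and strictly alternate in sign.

6

Track the best alternating length ending on an up-step vs a down-step at each position: up/down = 1/1, 1/2, 3/2, 1/4, 5/4, 5/4, 1/6.
The maximum over both is 6; one such subsequence is 20, 18, 19, 6, 13, 4.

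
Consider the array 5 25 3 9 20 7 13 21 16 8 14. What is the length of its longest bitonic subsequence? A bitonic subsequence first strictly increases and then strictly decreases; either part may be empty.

Let inc[i] be the LIS ending at i and dec[i] the longest strictly decreasing subsequence starting at i. inc = [1, 2, 1, 2, 3, 2, 3, 4, 4, 3, 4], dec = [2, 4, 1, 2, 3, 1, 2, 3, 2, 1, 1].
max_i inc[i]+dec[i]−1 = 6, with one witness 5, 9, 20, 21, 16, 14.

6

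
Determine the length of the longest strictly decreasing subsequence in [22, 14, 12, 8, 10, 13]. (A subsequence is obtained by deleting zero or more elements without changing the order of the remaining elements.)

One longest decreasing subsequence is 22, 14, 12, 8 (positions 1,2,3,4), of length 4; no longer one exists.

4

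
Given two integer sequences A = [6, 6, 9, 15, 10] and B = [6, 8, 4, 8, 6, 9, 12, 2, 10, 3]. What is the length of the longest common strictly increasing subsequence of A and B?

A longest common strictly increasing subsequence is 6, 9, 10 (length 3); it appears in order in both A and B, and no longer such subsequence exists.

3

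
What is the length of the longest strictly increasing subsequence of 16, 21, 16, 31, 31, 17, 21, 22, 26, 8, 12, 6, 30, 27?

One longest increasing subsequence is 16, 17, 21, 22, 26, 30 (positions 1,6,7,8,9,13), of length 6; no longer one exists.

6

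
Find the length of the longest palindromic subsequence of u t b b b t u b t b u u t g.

8

Using dp[i][j] = 2 + dp[i+1][j−1] if the ends match, else max(dp[i+1][j], dp[i][j−1]):
dp[1][14] = 8. A witness is utbbbbtu at positions 1,2,3,4,5,8,9,12.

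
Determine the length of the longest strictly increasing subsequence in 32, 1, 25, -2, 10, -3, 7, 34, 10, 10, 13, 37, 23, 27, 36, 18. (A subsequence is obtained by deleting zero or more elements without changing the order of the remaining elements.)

7

One longest increasing subsequence is 1, 7, 10, 13, 23, 27, 36 (positions 2,7,9,11,13,14,15), of length 7; no longer one exists.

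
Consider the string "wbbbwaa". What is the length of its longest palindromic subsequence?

One longest palindromic subsequence is wbbbw (positions 1,2,3,4,5); it reads the same forward and backward, and the interval DP gives dp[1][7] = 5.

5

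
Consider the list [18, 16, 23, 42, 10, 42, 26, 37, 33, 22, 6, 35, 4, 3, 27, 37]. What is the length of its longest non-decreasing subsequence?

6

One longest non-decreasing subsequence is 18, 23, 26, 33, 35, 37 (positions 1,3,7,9,12,16), of length 6; no longer one exists.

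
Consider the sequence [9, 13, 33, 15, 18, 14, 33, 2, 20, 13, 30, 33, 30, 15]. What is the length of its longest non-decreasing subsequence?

One longest non-decreasing subsequence is 9, 13, 15, 18, 20, 30, 33 (positions 1,2,4,5,9,11,12), of length 7; no longer one exists.

7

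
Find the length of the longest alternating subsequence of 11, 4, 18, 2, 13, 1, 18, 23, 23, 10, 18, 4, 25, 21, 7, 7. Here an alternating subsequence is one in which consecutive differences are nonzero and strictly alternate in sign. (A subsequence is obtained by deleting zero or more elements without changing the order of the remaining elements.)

12

Track the best alternating length ending on an up-step vs a down-step at each position: up/down = 1/1, 1/2, 3/1, 1/4, 5/4, 1/6, 7/1, 7/1, 7/1, 7/8, 9/8, 7/10, 11/1, 11/12, 11/12, 11/12.
The maximum over both is 12; one such subsequence is 11, 4, 18, 2, 13, 1, 18, 10, 18, 4, 25, 21.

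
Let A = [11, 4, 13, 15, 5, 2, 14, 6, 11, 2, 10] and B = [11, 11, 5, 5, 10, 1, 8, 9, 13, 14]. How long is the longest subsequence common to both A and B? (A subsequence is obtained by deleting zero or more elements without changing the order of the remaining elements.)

3

A longest common subsequence is 11, 13, 14 (length 3); the LCS DP confirms no longer common subsequence exists.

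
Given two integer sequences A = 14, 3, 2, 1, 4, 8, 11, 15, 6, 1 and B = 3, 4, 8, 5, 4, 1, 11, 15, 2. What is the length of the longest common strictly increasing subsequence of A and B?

A longest common strictly increasing subsequence is 3, 4, 8, 11, 15 (length 5); it appears in order in both A and B, and no longer such subsequence exists.

5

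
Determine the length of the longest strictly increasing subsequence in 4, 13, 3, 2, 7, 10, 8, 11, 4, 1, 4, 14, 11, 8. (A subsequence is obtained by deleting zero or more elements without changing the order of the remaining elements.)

5

One longest increasing subsequence is 4, 7, 10, 11, 14 (positions 1,5,6,8,12), of length 5; no longer one exists.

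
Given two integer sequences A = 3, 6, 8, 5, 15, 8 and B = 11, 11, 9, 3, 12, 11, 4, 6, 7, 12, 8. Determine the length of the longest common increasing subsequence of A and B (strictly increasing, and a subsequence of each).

3

A longest common strictly increasing subsequence is 3, 6, 8 (length 3); it appears in order in both A and B, and no longer such subsequence exists.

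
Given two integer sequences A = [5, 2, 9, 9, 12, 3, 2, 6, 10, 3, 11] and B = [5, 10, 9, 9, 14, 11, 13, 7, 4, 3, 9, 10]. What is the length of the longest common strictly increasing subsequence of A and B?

3

A longest common strictly increasing subsequence is 5, 10, 11 (length 3); it appears in order in both A and B, and no longer such subsequence exists.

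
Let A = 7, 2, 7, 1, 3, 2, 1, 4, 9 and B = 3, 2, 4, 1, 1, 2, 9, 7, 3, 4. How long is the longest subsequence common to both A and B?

4

A longest common subsequence is 2, 7, 3, 4 (length 4); the LCS DP confirms no longer common subsequence exists.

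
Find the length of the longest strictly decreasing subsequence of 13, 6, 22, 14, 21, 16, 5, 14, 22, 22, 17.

4

One longest decreasing subsequence is 22, 21, 16, 5 (positions 3,5,6,7), of length 4; no longer one exists.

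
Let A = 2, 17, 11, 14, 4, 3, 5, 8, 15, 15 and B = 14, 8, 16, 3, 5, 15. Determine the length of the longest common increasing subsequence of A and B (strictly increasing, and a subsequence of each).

3

For each value that appears in both, track the longest common increasing run ending there.
The best achievable length is 3; one witness is 3, 5, 15 (A-positions 6,7,9, B-positions 4,5,6).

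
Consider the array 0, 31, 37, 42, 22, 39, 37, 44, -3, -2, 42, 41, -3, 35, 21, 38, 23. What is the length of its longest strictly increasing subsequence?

5

Let dp[i] be the longest increasing subsequence ending at position i. Then dp = [1, 2, 3, 4, 2, 4, 3, 5, 1, 2, 5, 5, 1, 3, 3, 4, 4].
The maximum is 5; one witness is 0, 31, 37, 42, 44 at positions 1,2,3,4,8.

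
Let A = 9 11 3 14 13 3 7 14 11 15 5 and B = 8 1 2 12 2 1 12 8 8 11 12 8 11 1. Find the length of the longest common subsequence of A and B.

2

Backtracking the LCS table gives one alignment: 11 (A2,B10) → 11 (A9,B13).
So the longest common subsequence has length 2.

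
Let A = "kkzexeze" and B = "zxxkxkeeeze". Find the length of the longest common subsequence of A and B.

Backtracking the LCS table gives one alignment: k (A1,B4) → k (A2,B6) → e (A4,B8) → e (A6,B9) → z (A7,B10) → e (A8,B11).
So the longest common subsequence has length 6.

6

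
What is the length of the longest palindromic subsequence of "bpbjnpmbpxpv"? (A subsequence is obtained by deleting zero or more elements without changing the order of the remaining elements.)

5

Using dp[i][j] = 2 + dp[i+1][j−1] if the ends match, else max(dp[i+1][j], dp[i][j−1]):
dp[1][12] = 5. A witness is ppbpp at positions 2,6,8,9,11.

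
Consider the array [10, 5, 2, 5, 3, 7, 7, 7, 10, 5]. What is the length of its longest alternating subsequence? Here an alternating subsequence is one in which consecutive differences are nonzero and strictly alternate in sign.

A longest alternating subsequence is 10, 2, 5, 3, 7, 5 (positions 1,3,4,5,6,10); its 5 consecutive differences strictly alternate in sign, and length 6 is optimal.

6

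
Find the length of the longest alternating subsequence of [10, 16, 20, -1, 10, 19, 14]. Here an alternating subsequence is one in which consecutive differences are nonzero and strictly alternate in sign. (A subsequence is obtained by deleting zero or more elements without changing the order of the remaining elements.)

5

Track the best alternating length ending on an up-step vs a down-step at each position: up/down = 1/1, 2/1, 2/1, 1/3, 4/3, 4/3, 4/5.
The maximum over both is 5; one such subsequence is 10, 16, -1, 19, 14.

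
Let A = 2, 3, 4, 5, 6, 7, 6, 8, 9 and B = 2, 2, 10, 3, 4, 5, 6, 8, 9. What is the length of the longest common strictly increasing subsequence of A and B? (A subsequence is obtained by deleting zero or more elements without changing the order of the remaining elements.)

7

For each value that appears in both, track the longest common increasing run ending there.
The best achievable length is 7; one witness is 2, 3, 4, 5, 6, 8, 9 (A-positions 1,2,3,4,5,8,9, B-positions 1,4,5,6,7,8,9).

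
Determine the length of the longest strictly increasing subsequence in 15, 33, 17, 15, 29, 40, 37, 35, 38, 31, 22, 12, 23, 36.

5

One longest increasing subsequence is 15, 17, 29, 37, 38 (positions 1,3,5,7,9), of length 5; no longer one exists.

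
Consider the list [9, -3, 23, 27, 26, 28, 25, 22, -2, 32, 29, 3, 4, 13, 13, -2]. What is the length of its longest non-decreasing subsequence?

6

Scanning left to right, the best length ending at each element is: 9→1, -3→1, 23→2, 27→3, 26→3, 28→4, 25→3, 22→2, -2→2, 32→5, 29→5, 3→3, 4→4, 13→5, 13→6, -2→3.
So the longest non-decreasing subsequence has length 6, e.g. -3, -2, 3, 4, 13, 13.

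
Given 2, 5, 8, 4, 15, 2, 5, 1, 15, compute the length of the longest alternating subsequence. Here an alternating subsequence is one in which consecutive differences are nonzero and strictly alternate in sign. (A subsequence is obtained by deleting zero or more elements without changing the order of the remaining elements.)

Track the best alternating length ending on an up-step vs a down-step at each position: up/down = 1/1, 2/1, 2/1, 2/3, 4/1, 1/5, 6/5, 1/7, 8/1.
The maximum over both is 8; one such subsequence is 2, 5, 4, 15, 2, 5, 1, 15.

8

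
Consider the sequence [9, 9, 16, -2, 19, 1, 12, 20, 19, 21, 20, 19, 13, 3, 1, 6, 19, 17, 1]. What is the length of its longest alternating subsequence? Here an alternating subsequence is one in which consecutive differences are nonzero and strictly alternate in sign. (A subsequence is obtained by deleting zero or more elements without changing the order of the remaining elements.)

Track the best alternating length ending on an up-step vs a down-step at each position: up/down = 1/1, 1/1, 2/1, 1/3, 4/1, 4/5, 6/5, 6/1, 6/7, 8/1, 8/9, 6/9, 6/9, 6/9, 4/9, 10/9, 10/9, 10/11, 4/11.
The maximum over both is 11; one such subsequence is 9, 16, -2, 19, 1, 20, 19, 21, 13, 19, 17.

11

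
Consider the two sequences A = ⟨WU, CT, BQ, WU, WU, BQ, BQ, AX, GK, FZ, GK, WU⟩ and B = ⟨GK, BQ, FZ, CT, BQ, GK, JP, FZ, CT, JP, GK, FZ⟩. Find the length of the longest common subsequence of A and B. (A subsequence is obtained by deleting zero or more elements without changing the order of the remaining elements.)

A longest common subsequence is CT, BQ, GK, FZ, GK (length 5); the LCS DP confirms no longer common subsequence exists.

5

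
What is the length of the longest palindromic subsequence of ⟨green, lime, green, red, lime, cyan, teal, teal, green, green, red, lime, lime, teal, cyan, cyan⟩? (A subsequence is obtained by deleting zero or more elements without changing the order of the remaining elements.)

6

One longest palindromic subsequence is cyan teal lime lime teal cyan (positions 6,8,12,13,14,16); it reads the same forward and backward, and the interval DP gives dp[1][16] = 6.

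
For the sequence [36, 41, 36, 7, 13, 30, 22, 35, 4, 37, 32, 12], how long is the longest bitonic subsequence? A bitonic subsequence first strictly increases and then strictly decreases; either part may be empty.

Let inc[i] be the LIS ending at i and dec[i] the longest strictly decreasing subsequence starting at i. inc = [1, 2, 1, 1, 2, 3, 3, 4, 1, 5, 4, 2], dec = [4, 5, 4, 2, 2, 3, 2, 3, 1, 3, 2, 1].
max_i inc[i]+dec[i]−1 = 7, with one witness 7, 13, 30, 35, 37, 32, 12.

7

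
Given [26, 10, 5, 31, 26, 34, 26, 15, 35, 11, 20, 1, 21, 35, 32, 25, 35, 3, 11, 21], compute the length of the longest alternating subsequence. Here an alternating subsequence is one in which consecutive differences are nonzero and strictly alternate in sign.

A longest alternating subsequence is 26, 10, 31, 26, 34, 26, 35, 11, 20, 1, 35, 32, 35, 3, 11 (positions 1,2,4,5,6,7,9,10,11,12,14,15,17,18,19); its 14 consecutive differences strictly alternate in sign, and length 15 is optimal.

15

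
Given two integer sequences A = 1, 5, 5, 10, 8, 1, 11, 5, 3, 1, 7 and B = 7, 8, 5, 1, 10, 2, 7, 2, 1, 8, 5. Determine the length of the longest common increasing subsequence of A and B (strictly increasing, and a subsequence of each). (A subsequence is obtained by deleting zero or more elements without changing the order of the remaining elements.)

For each value that appears in both, track the longest common increasing run ending there.
The best achievable length is 2; one witness is 5, 10 (A-positions 2,4, B-positions 3,5).

2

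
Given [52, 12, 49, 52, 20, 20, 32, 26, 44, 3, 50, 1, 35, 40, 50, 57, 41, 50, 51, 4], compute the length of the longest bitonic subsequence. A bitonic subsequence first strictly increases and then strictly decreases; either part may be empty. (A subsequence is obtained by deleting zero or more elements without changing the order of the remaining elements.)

9

Let inc[i] be the LIS ending at i and dec[i] the longest strictly decreasing subsequence starting at i. inc = [1, 1, 2, 3, 2, 2, 3, 3, 4, 1, 5, 1, 4, 5, 6, 7, 6, 7, 8, 2], dec = [6, 3, 5, 5, 3, 3, 4, 3, 3, 2, 3, 1, 2, 2, 3, 3, 2, 2, 2, 1].
max_i inc[i]+dec[i]−1 = 9, with one witness 12, 20, 32, 35, 40, 50, 57, 51, 4.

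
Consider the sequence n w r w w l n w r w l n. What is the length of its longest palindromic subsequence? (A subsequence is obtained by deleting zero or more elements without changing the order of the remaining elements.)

9

One longest palindromic subsequence is nwrwnwrwn (positions 1,2,3,4,7,8,9,10,12); it reads the same forward and backward, and the interval DP gives dp[1][12] = 9.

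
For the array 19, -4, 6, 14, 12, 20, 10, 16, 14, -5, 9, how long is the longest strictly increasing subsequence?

4

One longest increasing subsequence is -4, 6, 14, 20 (positions 2,3,4,6), of length 4; no longer one exists.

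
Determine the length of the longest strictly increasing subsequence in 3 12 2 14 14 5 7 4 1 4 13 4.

4

Let dp[i] be the longest increasing subsequence ending at position i. Then dp = [1, 2, 1, 3, 3, 2, 3, 2, 1, 2, 4, 2].
The maximum is 4; one witness is 3, 5, 7, 13 at positions 1,6,7,11.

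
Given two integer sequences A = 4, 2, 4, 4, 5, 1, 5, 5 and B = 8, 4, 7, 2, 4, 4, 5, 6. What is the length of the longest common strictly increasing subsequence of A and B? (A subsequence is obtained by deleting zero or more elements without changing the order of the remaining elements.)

For each value that appears in both, track the longest common increasing run ending there.
The best achievable length is 3; one witness is 2, 4, 5 (A-positions 2,3,5, B-positions 4,5,7).

3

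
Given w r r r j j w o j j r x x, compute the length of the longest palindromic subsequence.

7

Using dp[i][j] = 2 + dp[i+1][j−1] if the ends match, else max(dp[i+1][j], dp[i][j−1]):
dp[1][13] = 7. A witness is rjjojjr at positions 4,5,6,8,9,10,11.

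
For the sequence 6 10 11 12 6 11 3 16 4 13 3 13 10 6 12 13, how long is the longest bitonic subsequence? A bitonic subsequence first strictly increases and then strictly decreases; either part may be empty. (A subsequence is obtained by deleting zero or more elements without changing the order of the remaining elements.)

8

Let inc[i] be the LIS ending at i and dec[i] the longest strictly decreasing subsequence starting at i. inc = [1, 2, 3, 4, 1, 3, 1, 5, 2, 5, 1, 5, 3, 3, 4, 5], dec = [3, 4, 4, 4, 3, 3, 1, 4, 2, 3, 1, 3, 2, 1, 1, 1].
max_i inc[i]+dec[i]−1 = 8, with one witness 6, 10, 11, 12, 16, 13, 10, 6.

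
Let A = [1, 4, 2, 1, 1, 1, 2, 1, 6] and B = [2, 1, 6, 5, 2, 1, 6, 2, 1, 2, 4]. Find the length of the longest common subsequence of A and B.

5

A longest common subsequence is 1, 2, 1, 1, 2 (length 5); the LCS DP confirms no longer common subsequence exists.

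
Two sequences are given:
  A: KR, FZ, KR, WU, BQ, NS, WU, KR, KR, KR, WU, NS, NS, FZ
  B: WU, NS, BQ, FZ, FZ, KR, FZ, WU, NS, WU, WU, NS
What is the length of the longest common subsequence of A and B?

7

A longest common subsequence is KR, FZ, WU, NS, WU, WU, NS (length 7); the LCS DP confirms no longer common subsequence exists.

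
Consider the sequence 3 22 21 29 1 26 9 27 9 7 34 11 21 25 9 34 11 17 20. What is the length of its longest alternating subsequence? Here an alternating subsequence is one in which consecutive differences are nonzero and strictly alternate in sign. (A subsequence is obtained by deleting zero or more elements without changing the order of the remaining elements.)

Track the best alternating length ending on an up-step vs a down-step at each position: up/down = 1/1, 2/1, 2/3, 4/1, 1/5, 6/5, 6/7, 8/5, 6/9, 6/9, 10/1, 10/11, 12/11, 12/11, 10/13, 14/1, 14/15, 16/15, 16/15.
The maximum over both is 16; one such subsequence is 3, 22, 21, 29, 1, 26, 9, 27, 9, 34, 11, 21, 9, 34, 11, 17.

16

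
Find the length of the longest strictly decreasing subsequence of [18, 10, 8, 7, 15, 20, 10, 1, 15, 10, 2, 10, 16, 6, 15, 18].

5

Let dp[i] be the longest decreasing subsequence ending at position i. Then dp = [1, 2, 3, 4, 2, 1, 3, 5, 2, 3, 5, 3, 2, 5, 3, 2].
The maximum is 5; one witness is 18, 10, 8, 7, 1 at positions 1,2,3,4,8.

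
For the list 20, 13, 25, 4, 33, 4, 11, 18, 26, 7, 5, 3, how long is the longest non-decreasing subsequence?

One longest non-decreasing subsequence is 4, 4, 11, 18, 26 (positions 4,6,7,8,9), of length 5; no longer one exists.

5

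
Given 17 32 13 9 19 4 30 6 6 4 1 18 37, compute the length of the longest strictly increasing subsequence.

Let dp[i] be the longest increasing subsequence ending at position i. Then dp = [1, 2, 1, 1, 2, 1, 3, 2, 2, 1, 1, 3, 4].
The maximum is 4; one witness is 17, 19, 30, 37 at positions 1,5,7,13.

4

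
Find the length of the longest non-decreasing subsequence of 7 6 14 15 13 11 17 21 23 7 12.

One longest non-decreasing subsequence is 7, 14, 15, 17, 21, 23 (positions 1,3,4,7,8,9), of length 6; no longer one exists.

6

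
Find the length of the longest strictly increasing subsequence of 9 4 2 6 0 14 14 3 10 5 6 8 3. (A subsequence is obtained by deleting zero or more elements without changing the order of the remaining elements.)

One longest increasing subsequence is 2, 3, 5, 6, 8 (positions 3,8,10,11,12), of length 5; no longer one exists.

5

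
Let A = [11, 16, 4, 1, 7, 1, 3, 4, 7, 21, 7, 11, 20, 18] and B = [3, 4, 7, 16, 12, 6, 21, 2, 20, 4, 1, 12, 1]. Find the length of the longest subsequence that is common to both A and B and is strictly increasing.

4

For each value that appears in both, track the longest common increasing run ending there.
The best achievable length is 4; one witness is 3, 4, 7, 21 (A-positions 7,8,9,10, B-positions 1,2,3,7).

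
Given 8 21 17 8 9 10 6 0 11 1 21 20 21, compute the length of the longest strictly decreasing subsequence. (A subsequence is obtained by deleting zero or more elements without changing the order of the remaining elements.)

Scanning left to right, the best length ending at each element is: 8→1, 21→1, 17→2, 8→3, 9→3, 10→3, 6→4, 0→5, 11→3, 1→5, 21→1, 20→2, 21→1.
So the longest decreasing subsequence has length 5, e.g. 21, 17, 8, 6, 0.

5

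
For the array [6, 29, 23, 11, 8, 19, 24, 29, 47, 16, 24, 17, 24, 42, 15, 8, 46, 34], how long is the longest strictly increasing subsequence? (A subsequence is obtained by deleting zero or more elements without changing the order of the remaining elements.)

7

Let dp[i] be the longest increasing subsequence ending at position i. Then dp = [1, 2, 2, 2, 2, 3, 4, 5, 6, 3, 4, 4, 5, 6, 3, 2, 7, 6].
The maximum is 7; one witness is 6, 11, 19, 24, 29, 42, 46 at positions 1,4,6,7,8,14,17.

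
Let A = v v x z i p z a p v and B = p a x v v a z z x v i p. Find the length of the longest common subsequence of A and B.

5

A longest common subsequence is vvxip (length 5); the LCS DP confirms no longer common subsequence exists.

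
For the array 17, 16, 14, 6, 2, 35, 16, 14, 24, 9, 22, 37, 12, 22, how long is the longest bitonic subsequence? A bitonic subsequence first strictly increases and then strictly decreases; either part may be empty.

5

One longest bitonic subsequence is 17, 16, 14, 6, 2 (positions 1,2,3,4,5): it rises to 17 then falls. Length 5 is optimal.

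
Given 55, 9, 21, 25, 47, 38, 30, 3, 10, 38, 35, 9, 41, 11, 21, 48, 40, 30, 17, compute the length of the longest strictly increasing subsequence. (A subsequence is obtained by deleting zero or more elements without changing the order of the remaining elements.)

One longest increasing subsequence is 9, 21, 25, 30, 38, 41, 48 (positions 2,3,4,7,10,13,16), of length 7; no longer one exists.

7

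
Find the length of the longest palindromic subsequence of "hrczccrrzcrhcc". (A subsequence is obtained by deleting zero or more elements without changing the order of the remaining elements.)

One longest palindromic subsequence is hrczrrzcrh (positions 1,2,3,4,7,8,9,10,11,12); it reads the same forward and backward, and the interval DP gives dp[1][14] = 10.

10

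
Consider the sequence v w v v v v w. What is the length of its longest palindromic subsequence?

Using dp[i][j] = 2 + dp[i+1][j−1] if the ends match, else max(dp[i+1][j], dp[i][j−1]):
dp[1][7] = 6. A witness is wvvvvw at positions 2,3,4,5,6,7.

6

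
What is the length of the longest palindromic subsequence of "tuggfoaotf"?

5

One longest palindromic subsequence is foaof (positions 5,6,7,8,10); it reads the same forward and backward, and the interval DP gives dp[1][10] = 5.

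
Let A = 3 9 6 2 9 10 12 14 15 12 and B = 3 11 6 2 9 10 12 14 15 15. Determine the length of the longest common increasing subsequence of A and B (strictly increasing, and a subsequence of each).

For each value that appears in both, track the longest common increasing run ending there.
The best achievable length is 7; one witness is 3, 6, 9, 10, 12, 14, 15 (A-positions 1,3,5,6,7,8,9, B-positions 1,3,5,6,7,8,9).

7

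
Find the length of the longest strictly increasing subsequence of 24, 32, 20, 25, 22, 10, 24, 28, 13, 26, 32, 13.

One longest increasing subsequence is 20, 22, 24, 28, 32 (positions 3,5,7,8,11), of length 5; no longer one exists.

5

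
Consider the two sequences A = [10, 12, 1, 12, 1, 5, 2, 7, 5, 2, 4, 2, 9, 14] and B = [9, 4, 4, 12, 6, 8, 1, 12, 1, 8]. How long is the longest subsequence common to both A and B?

4

Backtracking the LCS table gives one alignment: 12 (A2,B4) → 1 (A3,B7) → 12 (A4,B8) → 1 (A5,B9).
So the longest common subsequence has length 4.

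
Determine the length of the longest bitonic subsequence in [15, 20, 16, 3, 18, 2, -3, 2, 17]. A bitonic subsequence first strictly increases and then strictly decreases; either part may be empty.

One longest bitonic subsequence is 15, 20, 16, 3, 2, -3 (positions 1,2,3,4,6,7): it rises to 20 then falls. Length 6 is optimal.

6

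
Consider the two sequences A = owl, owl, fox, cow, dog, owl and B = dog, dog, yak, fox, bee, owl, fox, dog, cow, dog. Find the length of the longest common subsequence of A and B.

A longest common subsequence is owl, fox, cow, dog (length 4); the LCS DP confirms no longer common subsequence exists.

4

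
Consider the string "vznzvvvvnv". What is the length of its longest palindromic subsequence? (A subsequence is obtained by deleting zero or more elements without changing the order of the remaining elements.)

Using dp[i][j] = 2 + dp[i+1][j−1] if the ends match, else max(dp[i+1][j], dp[i][j−1]):
dp[1][10] = 8. A witness is vnvvvvnv at positions 1,3,5,6,7,8,9,10.

8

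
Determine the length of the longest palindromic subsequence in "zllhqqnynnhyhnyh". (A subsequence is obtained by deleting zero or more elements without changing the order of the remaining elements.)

One longest palindromic subsequence is hynhyhnyh (positions 4,8,9,11,12,13,14,15,16); it reads the same forward and backward, and the interval DP gives dp[1][16] = 9.

9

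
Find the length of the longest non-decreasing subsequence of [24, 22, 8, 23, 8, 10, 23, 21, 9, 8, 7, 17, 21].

5

Scanning left to right, the best length ending at each element is: 24→1, 22→1, 8→1, 23→2, 8→2, 10→3, 23→4, 21→4, 9→3, 8→3, 7→1, 17→4, 21→5.
So the longest non-decreasing subsequence has length 5, e.g. 8, 8, 10, 21, 21.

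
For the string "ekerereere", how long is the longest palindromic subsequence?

7

One longest palindromic subsequence is ereeere (positions 1,4,5,7,8,9,10); it reads the same forward and backward, and the interval DP gives dp[1][10] = 7.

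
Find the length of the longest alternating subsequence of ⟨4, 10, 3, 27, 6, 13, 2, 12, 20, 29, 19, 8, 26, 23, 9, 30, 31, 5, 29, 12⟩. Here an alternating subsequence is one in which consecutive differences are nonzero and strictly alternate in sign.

15

A longest alternating subsequence is 4, 10, 3, 27, 6, 13, 2, 20, 19, 26, 23, 30, 5, 29, 12 (positions 1,2,3,4,5,6,7,9,11,13,14,16,18,19,20); its 14 consecutive differences strictly alternate in sign, and length 15 is optimal.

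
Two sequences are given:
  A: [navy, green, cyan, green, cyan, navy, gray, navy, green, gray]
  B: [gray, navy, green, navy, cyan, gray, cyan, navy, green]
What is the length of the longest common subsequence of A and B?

6

Backtracking the LCS table gives one alignment: navy (A1,B2) → green (A2,B3) → cyan (A3,B5) → cyan (A5,B7) → navy (A8,B8) → green (A9,B9).
So the longest common subsequence has length 6.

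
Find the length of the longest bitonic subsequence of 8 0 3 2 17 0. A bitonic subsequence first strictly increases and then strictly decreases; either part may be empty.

4

One longest bitonic subsequence is 8, 3, 2, 0 (positions 1,3,4,6): it rises to 8 then falls. Length 4 is optimal.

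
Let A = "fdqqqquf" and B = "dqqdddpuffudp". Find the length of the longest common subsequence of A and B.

5

Backtracking the LCS table gives one alignment: d (A2,B1) → q (A3,B2) → q (A4,B3) → u (A7,B8) → f (A8,B10).
So the longest common subsequence has length 5.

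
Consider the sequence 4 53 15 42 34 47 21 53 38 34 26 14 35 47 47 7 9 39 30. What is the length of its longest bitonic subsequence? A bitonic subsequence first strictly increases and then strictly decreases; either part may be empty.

One longest bitonic subsequence is 4, 15, 42, 47, 53, 38, 34, 26, 14, 9 (positions 1,3,4,6,8,9,10,11,12,17): it rises to 53 then falls. Length 10 is optimal.

10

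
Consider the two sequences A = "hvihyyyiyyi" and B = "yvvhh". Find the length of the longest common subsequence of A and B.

2

Backtracking the LCS table gives one alignment: h (A1,B4) → h (A4,B5).
So the longest common subsequence has length 2.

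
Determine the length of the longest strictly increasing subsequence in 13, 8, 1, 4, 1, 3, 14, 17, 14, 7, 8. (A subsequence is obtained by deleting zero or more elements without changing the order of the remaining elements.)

4

Let dp[i] be the longest increasing subsequence ending at position i. Then dp = [1, 1, 1, 2, 1, 2, 3, 4, 3, 3, 4].
The maximum is 4; one witness is 1, 4, 14, 17 at positions 3,4,7,8.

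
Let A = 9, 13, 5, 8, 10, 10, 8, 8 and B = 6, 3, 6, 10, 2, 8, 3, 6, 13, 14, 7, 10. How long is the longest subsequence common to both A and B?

2

Backtracking the LCS table gives one alignment: 13 (A2,B9) → 10 (A6,B12).
So the longest common subsequence has length 2.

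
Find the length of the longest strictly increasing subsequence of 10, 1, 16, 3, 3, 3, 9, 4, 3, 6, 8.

5

Let dp[i] be the longest increasing subsequence ending at position i. Then dp = [1, 1, 2, 2, 2, 2, 3, 3, 2, 4, 5].
The maximum is 5; one witness is 1, 3, 4, 6, 8 at positions 2,4,8,10,11.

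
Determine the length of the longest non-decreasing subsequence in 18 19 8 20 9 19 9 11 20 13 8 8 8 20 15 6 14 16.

7

Let dp[i] be the longest non-decreasing subsequence ending at position i. Then dp = [1, 2, 1, 3, 2, 3, 3, 4, 5, 5, 2, 3, 4, 6, 6, 1, 6, 7].
The maximum is 7; one witness is 8, 9, 9, 11, 13, 15, 16 at positions 3,5,7,8,10,15,18.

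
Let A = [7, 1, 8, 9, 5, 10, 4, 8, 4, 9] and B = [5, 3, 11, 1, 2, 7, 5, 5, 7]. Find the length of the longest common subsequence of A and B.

2

A longest common subsequence is 7, 5 (length 2); the LCS DP confirms no longer common subsequence exists.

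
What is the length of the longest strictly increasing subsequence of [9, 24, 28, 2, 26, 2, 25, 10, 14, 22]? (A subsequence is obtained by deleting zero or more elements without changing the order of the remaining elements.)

One longest increasing subsequence is 9, 10, 14, 22 (positions 1,8,9,10), of length 4; no longer one exists.

4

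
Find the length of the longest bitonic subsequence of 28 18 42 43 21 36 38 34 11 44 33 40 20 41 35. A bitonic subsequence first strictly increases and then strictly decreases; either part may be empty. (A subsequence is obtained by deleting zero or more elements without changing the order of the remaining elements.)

7

One longest bitonic subsequence is 28, 42, 43, 38, 34, 33, 20 (positions 1,3,4,7,8,11,13): it rises to 43 then falls. Length 7 is optimal.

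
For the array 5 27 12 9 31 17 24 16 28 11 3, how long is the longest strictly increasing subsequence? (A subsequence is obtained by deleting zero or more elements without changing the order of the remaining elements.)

Let dp[i] be the longest increasing subsequence ending at position i. Then dp = [1, 2, 2, 2, 3, 3, 4, 3, 5, 3, 1].
The maximum is 5; one witness is 5, 12, 17, 24, 28 at positions 1,3,6,7,9.

5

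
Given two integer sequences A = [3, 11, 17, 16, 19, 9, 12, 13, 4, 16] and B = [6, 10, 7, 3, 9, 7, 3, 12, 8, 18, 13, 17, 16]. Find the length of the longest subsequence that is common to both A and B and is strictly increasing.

For each value that appears in both, track the longest common increasing run ending there.
The best achievable length is 5; one witness is 3, 9, 12, 13, 16 (A-positions 1,6,7,8,10, B-positions 4,5,8,11,13).

5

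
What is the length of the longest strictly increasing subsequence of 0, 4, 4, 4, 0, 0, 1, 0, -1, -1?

Let dp[i] be the longest increasing subsequence ending at position i. Then dp = [1, 2, 2, 2, 1, 1, 2, 1, 1, 1].
The maximum is 2; one witness is 0, 4 at positions 1,2.

2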